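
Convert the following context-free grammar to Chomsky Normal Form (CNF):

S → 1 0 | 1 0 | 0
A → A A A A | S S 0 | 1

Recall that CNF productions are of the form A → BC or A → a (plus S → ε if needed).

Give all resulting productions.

T1 → 1; T0 → 0; S → 0; A → 1; S → T1 T0; S → T1 T0; A → A X0; X0 → A X1; X1 → A A; A → S X2; X2 → S T0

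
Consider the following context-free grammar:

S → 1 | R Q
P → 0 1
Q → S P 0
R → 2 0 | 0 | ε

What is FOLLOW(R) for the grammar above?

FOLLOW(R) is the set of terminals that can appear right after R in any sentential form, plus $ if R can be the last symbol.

We compute FOLLOW(R) using the standard algorithm.
FOLLOW(S) starts with {$}.
FIRST(P) = {0}
FIRST(Q) = {0, 1, 2}
FIRST(R) = {0, 2, ε}
FIRST(S) = {0, 1, 2}
FOLLOW(P) = {0}
FOLLOW(Q) = {$, 0}
FOLLOW(R) = {0, 1, 2}
FOLLOW(S) = {$, 0}
Therefore, FOLLOW(R) = {0, 1, 2}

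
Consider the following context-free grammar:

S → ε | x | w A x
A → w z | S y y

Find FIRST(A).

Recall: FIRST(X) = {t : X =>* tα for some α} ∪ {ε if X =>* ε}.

We compute FIRST(A) using the standard algorithm.
FIRST(A) = {w, x, y}
FIRST(S) = {w, x, ε}
Therefore, FIRST(A) = {w, x, y}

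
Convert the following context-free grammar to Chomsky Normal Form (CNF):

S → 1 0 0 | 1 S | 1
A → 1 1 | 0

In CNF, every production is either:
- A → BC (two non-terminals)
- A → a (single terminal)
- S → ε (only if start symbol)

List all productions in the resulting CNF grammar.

T1 → 1; T0 → 0; S → 1; A → 0; S → T1 X0; X0 → T0 T0; S → T1 S; A → T1 T1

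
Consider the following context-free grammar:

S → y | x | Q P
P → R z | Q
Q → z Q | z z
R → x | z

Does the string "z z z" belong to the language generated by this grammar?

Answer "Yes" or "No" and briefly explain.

No - no valid derivation exists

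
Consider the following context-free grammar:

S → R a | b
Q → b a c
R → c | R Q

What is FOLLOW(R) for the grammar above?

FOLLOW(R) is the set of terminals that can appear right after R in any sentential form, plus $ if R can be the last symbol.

We compute FOLLOW(R) using the standard algorithm.
FOLLOW(S) starts with {$}.
FIRST(Q) = {b}
FIRST(R) = {c}
FIRST(S) = {b, c}
FOLLOW(Q) = {a, b}
FOLLOW(R) = {a, b}
FOLLOW(S) = {$}
Therefore, FOLLOW(R) = {a, b}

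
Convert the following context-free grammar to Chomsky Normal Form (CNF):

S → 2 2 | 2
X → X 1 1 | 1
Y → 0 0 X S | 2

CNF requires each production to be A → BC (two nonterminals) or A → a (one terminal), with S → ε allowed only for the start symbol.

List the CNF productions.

T2 → 2; S → 2; T1 → 1; X → 1; T0 → 0; Y → 2; S → T2 T2; X → X X0; X0 → T1 T1; Y → T0 X1; X1 → T0 X2; X2 → X S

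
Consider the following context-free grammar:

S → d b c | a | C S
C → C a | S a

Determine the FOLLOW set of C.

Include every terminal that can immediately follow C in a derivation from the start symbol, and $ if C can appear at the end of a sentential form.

We compute FOLLOW(C) using the standard algorithm.
FOLLOW(S) starts with {$}.
FIRST(C) = {a, d}
FIRST(S) = {a, d}
FOLLOW(C) = {a, d}
FOLLOW(S) = {$, a}
Therefore, FOLLOW(C) = {a, d}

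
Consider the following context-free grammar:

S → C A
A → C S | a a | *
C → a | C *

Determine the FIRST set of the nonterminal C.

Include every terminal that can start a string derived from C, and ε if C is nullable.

We compute FIRST(C) using the standard algorithm.
FIRST(A) = {*, a}
FIRST(C) = {a}
FIRST(S) = {a}
Therefore, FIRST(C) = {a}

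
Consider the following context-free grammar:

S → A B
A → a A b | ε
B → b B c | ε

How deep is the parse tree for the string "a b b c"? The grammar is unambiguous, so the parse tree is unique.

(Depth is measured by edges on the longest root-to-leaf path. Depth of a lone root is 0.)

3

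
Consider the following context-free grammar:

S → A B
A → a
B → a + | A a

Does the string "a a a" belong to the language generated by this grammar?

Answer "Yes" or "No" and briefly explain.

Yes - a valid derivation exists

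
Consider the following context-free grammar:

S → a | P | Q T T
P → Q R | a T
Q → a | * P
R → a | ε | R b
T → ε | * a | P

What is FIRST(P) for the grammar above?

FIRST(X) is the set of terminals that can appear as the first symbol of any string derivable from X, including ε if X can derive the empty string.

We compute FIRST(P) using the standard algorithm.
FIRST(P) = {*, a}
FIRST(Q) = {*, a}
FIRST(R) = {a, b, ε}
FIRST(S) = {*, a}
FIRST(T) = {*, a, ε}
Therefore, FIRST(P) = {*, a}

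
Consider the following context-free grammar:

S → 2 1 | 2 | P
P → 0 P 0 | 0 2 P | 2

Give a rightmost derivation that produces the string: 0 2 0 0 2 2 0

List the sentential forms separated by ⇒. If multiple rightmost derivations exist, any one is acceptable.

S ⇒ P ⇒ 0 2 P ⇒ 0 2 0 P 0 ⇒ 0 2 0 0 2 P 0 ⇒ 0 2 0 0 2 2 0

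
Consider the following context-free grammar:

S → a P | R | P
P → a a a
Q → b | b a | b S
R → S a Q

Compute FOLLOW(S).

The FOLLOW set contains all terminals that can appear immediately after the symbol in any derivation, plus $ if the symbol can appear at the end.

We compute FOLLOW(S) using the standard algorithm.
FOLLOW(S) starts with {$}.
FIRST(P) = {a}
FIRST(Q) = {b}
FIRST(R) = {a}
FIRST(S) = {a}
FOLLOW(P) = {$, a}
FOLLOW(Q) = {$, a}
FOLLOW(R) = {$, a}
FOLLOW(S) = {$, a}
Therefore, FOLLOW(S) = {$, a}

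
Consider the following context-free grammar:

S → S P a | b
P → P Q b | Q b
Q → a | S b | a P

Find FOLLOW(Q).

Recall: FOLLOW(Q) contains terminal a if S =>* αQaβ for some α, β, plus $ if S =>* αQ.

We compute FOLLOW(Q) using the standard algorithm.
FOLLOW(S) starts with {$}.
FIRST(P) = {a, b}
FIRST(Q) = {a, b}
FIRST(S) = {b}
FOLLOW(P) = {a, b}
FOLLOW(Q) = {b}
FOLLOW(S) = {$, a, b}
Therefore, FOLLOW(Q) = {b}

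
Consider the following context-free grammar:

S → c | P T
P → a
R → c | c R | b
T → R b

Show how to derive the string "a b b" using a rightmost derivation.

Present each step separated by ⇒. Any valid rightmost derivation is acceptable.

S ⇒ P T ⇒ P R b ⇒ P b b ⇒ a b b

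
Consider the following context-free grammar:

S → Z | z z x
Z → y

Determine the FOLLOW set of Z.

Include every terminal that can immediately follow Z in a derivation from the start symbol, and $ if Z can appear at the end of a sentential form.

We compute FOLLOW(Z) using the standard algorithm.
FOLLOW(S) starts with {$}.
FIRST(S) = {y, z}
FIRST(Z) = {y}
FOLLOW(S) = {$}
FOLLOW(Z) = {$}
Therefore, FOLLOW(Z) = {$}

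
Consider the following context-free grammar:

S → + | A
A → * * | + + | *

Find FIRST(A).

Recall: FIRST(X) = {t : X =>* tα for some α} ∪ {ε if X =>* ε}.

We compute FIRST(A) using the standard algorithm.
FIRST(A) = {*, +}
FIRST(S) = {*, +}
Therefore, FIRST(A) = {*, +}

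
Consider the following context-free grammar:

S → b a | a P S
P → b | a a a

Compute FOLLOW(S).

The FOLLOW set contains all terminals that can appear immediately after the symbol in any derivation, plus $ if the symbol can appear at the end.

We compute FOLLOW(S) using the standard algorithm.
FOLLOW(S) starts with {$}.
FIRST(P) = {a, b}
FIRST(S) = {a, b}
FOLLOW(P) = {a, b}
FOLLOW(S) = {$}
Therefore, FOLLOW(S) = {$}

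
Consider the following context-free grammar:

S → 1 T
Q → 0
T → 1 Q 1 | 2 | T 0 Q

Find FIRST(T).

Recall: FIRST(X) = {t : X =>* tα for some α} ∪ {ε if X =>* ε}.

We compute FIRST(T) using the standard algorithm.
FIRST(Q) = {0}
FIRST(S) = {1}
FIRST(T) = {1, 2}
Therefore, FIRST(T) = {1, 2}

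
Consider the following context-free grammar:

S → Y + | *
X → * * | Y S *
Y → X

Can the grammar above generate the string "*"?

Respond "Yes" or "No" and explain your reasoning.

Yes - a valid derivation exists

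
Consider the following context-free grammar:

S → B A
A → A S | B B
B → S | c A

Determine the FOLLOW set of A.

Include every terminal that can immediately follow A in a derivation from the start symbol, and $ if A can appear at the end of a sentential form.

We compute FOLLOW(A) using the standard algorithm.
FOLLOW(S) starts with {$}.
FIRST(A) = {c}
FIRST(B) = {c}
FIRST(S) = {c}
FOLLOW(A) = {$, c}
FOLLOW(B) = {$, c}
FOLLOW(S) = {$, c}
Therefore, FOLLOW(A) = {$, c}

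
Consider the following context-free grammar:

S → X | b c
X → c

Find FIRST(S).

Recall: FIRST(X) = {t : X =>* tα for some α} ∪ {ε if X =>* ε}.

We compute FIRST(S) using the standard algorithm.
FIRST(S) = {b, c}
FIRST(X) = {c}
Therefore, FIRST(S) = {b, c}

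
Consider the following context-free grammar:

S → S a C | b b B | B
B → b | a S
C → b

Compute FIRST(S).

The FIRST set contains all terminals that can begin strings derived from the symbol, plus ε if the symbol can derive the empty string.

We compute FIRST(S) using the standard algorithm.
FIRST(B) = {a, b}
FIRST(C) = {b}
FIRST(S) = {a, b}
Therefore, FIRST(S) = {a, b}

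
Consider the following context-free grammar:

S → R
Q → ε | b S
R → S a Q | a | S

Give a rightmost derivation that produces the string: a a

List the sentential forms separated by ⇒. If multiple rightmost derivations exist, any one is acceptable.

S ⇒ R ⇒ S a Q ⇒ S a ⇒ R a ⇒ a a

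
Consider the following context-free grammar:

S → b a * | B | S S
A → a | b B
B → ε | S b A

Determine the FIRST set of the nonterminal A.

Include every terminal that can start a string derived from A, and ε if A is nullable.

We compute FIRST(A) using the standard algorithm.
FIRST(A) = {a, b}
FIRST(B) = {b, ε}
FIRST(S) = {b, ε}
Therefore, FIRST(A) = {a, b}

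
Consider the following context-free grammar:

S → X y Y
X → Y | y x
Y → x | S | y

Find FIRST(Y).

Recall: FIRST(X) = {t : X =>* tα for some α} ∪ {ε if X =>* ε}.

We compute FIRST(Y) using the standard algorithm.
FIRST(S) = {x, y}
FIRST(X) = {x, y}
FIRST(Y) = {x, y}
Therefore, FIRST(Y) = {x, y}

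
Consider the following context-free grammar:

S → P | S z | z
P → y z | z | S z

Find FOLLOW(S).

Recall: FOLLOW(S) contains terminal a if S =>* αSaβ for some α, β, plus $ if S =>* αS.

We compute FOLLOW(S) using the standard algorithm.
FOLLOW(S) starts with {$}.
FIRST(P) = {y, z}
FIRST(S) = {y, z}
FOLLOW(P) = {$, z}
FOLLOW(S) = {$, z}
Therefore, FOLLOW(S) = {$, z}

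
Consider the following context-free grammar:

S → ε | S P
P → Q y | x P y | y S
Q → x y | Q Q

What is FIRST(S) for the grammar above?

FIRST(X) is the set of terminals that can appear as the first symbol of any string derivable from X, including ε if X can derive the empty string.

We compute FIRST(S) using the standard algorithm.
FIRST(P) = {x, y}
FIRST(Q) = {x}
FIRST(S) = {x, y, ε}
Therefore, FIRST(S) = {x, y, ε}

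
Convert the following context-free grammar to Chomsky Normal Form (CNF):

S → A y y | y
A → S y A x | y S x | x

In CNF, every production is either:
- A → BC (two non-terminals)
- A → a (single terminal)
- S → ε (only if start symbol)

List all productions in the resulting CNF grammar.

TY → y; S → y; TX → x; A → x; S → A X0; X0 → TY TY; A → S X1; X1 → TY X2; X2 → A TX; A → TY X3; X3 → S TX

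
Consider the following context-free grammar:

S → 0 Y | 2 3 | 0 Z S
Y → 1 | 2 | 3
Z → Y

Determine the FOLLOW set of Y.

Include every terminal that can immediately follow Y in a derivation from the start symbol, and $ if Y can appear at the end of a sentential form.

We compute FOLLOW(Y) using the standard algorithm.
FOLLOW(S) starts with {$}.
FIRST(S) = {0, 2}
FIRST(Y) = {1, 2, 3}
FIRST(Z) = {1, 2, 3}
FOLLOW(S) = {$}
FOLLOW(Y) = {$, 0, 2}
FOLLOW(Z) = {0, 2}
Therefore, FOLLOW(Y) = {$, 0, 2}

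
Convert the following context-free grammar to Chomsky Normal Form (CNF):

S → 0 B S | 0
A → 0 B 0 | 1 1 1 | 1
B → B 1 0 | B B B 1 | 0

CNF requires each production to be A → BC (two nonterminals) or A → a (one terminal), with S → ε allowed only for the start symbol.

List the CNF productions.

T0 → 0; S → 0; T1 → 1; A → 1; B → 0; S → T0 X0; X0 → B S; A → T0 X1; X1 → B T0; A → T1 X2; X2 → T1 T1; B → B X3; X3 → T1 T0; B → B X4; X4 → B X5; X5 → B T1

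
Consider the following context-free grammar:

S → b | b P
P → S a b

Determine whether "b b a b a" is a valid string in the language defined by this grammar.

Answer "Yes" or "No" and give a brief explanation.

No - no valid derivation exists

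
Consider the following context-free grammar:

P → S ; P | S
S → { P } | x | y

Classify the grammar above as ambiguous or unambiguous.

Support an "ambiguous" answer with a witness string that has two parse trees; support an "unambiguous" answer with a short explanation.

Unambiguous - every string in the language has a unique parse tree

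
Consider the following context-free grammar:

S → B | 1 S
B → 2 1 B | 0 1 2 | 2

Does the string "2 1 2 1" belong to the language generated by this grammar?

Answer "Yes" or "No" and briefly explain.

No - no valid derivation exists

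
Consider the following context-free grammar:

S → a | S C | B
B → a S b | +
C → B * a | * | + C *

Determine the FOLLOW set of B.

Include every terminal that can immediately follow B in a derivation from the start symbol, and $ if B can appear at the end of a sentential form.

We compute FOLLOW(B) using the standard algorithm.
FOLLOW(S) starts with {$}.
FIRST(B) = {+, a}
FIRST(C) = {*, +, a}
FIRST(S) = {+, a}
FOLLOW(B) = {$, *, +, a, b}
FOLLOW(C) = {$, *, +, a, b}
FOLLOW(S) = {$, *, +, a, b}
Therefore, FOLLOW(B) = {$, *, +, a, b}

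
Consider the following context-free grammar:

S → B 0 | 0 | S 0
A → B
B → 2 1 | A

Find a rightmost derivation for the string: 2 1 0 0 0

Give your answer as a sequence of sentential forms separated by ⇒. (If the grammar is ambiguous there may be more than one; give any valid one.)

S ⇒ S 0 ⇒ S 0 0 ⇒ B 0 0 0 ⇒ 2 1 0 0 0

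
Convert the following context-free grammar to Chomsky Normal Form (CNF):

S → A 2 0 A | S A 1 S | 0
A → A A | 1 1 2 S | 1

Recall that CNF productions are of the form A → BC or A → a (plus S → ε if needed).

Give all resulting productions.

T2 → 2; T0 → 0; T1 → 1; S → 0; A → 1; S → A X0; X0 → T2 X1; X1 → T0 A; S → S X2; X2 → A X3; X3 → T1 S; A → A A; A → T1 X4; X4 → T1 X5; X5 → T2 S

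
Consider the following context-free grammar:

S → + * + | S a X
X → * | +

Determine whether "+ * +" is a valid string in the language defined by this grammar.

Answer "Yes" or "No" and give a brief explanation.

Yes - a valid derivation exists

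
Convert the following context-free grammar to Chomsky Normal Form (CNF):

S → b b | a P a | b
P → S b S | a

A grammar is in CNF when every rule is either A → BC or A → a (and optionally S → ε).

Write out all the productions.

TB → b; TA → a; S → b; P → a; S → TB TB; S → TA X0; X0 → P TA; P → S X1; X1 → TB S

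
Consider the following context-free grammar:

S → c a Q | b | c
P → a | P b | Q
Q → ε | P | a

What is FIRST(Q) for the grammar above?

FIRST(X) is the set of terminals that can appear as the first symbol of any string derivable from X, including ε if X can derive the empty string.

We compute FIRST(Q) using the standard algorithm.
FIRST(P) = {a, b, ε}
FIRST(Q) = {a, b, ε}
FIRST(S) = {b, c}
Therefore, FIRST(Q) = {a, b, ε}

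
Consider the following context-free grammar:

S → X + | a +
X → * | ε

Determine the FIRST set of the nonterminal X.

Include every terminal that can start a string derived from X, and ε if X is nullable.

We compute FIRST(X) using the standard algorithm.
FIRST(S) = {*, +, a}
FIRST(X) = {*, ε}
Therefore, FIRST(X) = {*, ε}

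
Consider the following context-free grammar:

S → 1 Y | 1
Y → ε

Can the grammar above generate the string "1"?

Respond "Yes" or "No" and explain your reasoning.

Yes - a valid derivation exists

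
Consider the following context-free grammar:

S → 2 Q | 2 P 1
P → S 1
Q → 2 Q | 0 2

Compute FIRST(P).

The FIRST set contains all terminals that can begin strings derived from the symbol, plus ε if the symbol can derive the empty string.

We compute FIRST(P) using the standard algorithm.
FIRST(P) = {2}
FIRST(Q) = {0, 2}
FIRST(S) = {2}
Therefore, FIRST(P) = {2}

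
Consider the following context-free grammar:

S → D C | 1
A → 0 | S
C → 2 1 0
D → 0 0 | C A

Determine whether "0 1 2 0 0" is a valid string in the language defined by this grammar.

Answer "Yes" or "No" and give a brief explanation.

No - no valid derivation exists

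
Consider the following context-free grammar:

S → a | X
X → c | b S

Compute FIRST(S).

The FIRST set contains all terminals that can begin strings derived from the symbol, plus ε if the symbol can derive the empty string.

We compute FIRST(S) using the standard algorithm.
FIRST(S) = {a, b, c}
FIRST(X) = {b, c}
Therefore, FIRST(S) = {a, b, c}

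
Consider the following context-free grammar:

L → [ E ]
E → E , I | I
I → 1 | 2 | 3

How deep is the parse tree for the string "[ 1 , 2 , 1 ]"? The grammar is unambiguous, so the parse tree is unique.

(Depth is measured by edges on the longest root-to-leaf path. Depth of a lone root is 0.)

5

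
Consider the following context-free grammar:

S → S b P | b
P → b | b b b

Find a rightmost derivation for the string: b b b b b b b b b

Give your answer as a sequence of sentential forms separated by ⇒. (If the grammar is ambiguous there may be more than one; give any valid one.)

S ⇒ S b P ⇒ S b b b b ⇒ S b P b b b b ⇒ S b b b b b b b b ⇒ b b b b b b b b b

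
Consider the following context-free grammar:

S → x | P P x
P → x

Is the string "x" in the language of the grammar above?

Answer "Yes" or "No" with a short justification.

Yes - a valid derivation exists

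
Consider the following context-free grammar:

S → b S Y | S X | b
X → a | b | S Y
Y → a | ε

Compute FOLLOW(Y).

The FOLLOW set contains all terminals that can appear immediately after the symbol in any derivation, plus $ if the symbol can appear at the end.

We compute FOLLOW(Y) using the standard algorithm.
FOLLOW(S) starts with {$}.
FIRST(S) = {b}
FIRST(X) = {a, b}
FIRST(Y) = {a, ε}
FOLLOW(S) = {$, a, b}
FOLLOW(X) = {$, a, b}
FOLLOW(Y) = {$, a, b}
Therefore, FOLLOW(Y) = {$, a, b}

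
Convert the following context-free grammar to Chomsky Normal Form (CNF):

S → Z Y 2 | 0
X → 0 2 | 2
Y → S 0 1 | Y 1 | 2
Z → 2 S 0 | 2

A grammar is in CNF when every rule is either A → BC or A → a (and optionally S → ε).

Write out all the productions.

T2 → 2; S → 0; T0 → 0; X → 2; T1 → 1; Y → 2; Z → 2; S → Z X0; X0 → Y T2; X → T0 T2; Y → S X1; X1 → T0 T1; Y → Y T1; Z → T2 X2; X2 → S T0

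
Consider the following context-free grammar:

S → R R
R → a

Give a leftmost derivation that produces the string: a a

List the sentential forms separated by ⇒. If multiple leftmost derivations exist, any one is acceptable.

S ⇒ R R ⇒ a R ⇒ a a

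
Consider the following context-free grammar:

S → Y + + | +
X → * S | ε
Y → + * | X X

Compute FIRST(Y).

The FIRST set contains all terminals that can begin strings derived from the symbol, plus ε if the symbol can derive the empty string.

We compute FIRST(Y) using the standard algorithm.
FIRST(S) = {*, +}
FIRST(X) = {*, ε}
FIRST(Y) = {*, +, ε}
Therefore, FIRST(Y) = {*, +, ε}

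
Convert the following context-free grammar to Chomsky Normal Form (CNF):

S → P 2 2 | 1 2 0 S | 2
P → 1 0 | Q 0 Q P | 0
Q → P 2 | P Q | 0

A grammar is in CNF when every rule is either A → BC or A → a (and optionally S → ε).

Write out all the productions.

T2 → 2; T1 → 1; T0 → 0; S → 2; P → 0; Q → 0; S → P X0; X0 → T2 T2; S → T1 X1; X1 → T2 X2; X2 → T0 S; P → T1 T0; P → Q X3; X3 → T0 X4; X4 → Q P; Q → P T2; Q → P Q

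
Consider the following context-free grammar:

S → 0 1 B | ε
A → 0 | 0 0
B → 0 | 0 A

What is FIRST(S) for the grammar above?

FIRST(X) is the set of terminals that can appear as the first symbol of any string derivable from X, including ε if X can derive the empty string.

We compute FIRST(S) using the standard algorithm.
FIRST(A) = {0}
FIRST(B) = {0}
FIRST(S) = {0, ε}
Therefore, FIRST(S) = {0, ε}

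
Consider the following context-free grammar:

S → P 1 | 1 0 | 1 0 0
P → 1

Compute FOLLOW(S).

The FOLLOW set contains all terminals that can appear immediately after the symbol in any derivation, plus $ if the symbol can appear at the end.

We compute FOLLOW(S) using the standard algorithm.
FOLLOW(S) starts with {$}.
FIRST(P) = {1}
FIRST(S) = {1}
FOLLOW(P) = {1}
FOLLOW(S) = {$}
Therefore, FOLLOW(S) = {$}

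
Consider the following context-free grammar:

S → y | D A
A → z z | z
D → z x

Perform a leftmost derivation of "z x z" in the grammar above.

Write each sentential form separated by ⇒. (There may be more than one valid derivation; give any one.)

S ⇒ D A ⇒ z x A ⇒ z x z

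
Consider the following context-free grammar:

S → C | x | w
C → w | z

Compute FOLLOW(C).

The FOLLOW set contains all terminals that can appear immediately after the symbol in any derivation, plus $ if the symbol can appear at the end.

We compute FOLLOW(C) using the standard algorithm.
FOLLOW(S) starts with {$}.
FIRST(C) = {w, z}
FIRST(S) = {w, x, z}
FOLLOW(C) = {$}
FOLLOW(S) = {$}
Therefore, FOLLOW(C) = {$}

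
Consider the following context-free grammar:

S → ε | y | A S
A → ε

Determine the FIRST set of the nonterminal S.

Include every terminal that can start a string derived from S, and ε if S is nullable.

We compute FIRST(S) using the standard algorithm.
FIRST(A) = {ε}
FIRST(S) = {y, ε}
Therefore, FIRST(S) = {y, ε}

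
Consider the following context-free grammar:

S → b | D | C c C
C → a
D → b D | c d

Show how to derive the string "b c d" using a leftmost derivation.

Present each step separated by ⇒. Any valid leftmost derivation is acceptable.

S ⇒ D ⇒ b D ⇒ b c d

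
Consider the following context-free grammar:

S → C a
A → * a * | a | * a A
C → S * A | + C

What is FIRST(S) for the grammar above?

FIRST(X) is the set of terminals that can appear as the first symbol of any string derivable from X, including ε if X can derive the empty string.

We compute FIRST(S) using the standard algorithm.
FIRST(A) = {*, a}
FIRST(C) = {+}
FIRST(S) = {+}
Therefore, FIRST(S) = {+}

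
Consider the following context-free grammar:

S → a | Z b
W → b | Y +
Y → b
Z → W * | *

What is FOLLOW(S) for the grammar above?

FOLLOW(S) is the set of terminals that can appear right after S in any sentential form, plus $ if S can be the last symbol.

We compute FOLLOW(S) using the standard algorithm.
FOLLOW(S) starts with {$}.
FIRST(S) = {*, a, b}
FIRST(W) = {b}
FIRST(Y) = {b}
FIRST(Z) = {*, b}
FOLLOW(S) = {$}
FOLLOW(W) = {*}
FOLLOW(Y) = {+}
FOLLOW(Z) = {b}
Therefore, FOLLOW(S) = {$}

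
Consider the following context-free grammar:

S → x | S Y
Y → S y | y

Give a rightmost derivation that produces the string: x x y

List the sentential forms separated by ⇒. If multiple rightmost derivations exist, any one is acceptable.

S ⇒ S Y ⇒ S S y ⇒ S x y ⇒ x x y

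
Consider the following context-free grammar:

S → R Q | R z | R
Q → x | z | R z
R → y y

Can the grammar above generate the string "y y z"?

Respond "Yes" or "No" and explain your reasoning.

Yes - a valid derivation exists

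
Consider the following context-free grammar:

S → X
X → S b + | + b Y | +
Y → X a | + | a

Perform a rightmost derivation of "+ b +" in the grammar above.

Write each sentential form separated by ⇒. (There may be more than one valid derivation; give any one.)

S ⇒ X ⇒ + b Y ⇒ + b +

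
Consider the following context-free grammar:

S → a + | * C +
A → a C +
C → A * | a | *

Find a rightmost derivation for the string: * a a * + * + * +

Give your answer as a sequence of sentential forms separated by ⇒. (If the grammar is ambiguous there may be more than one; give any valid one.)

S ⇒ * C + ⇒ * A * + ⇒ * a C + * + ⇒ * a A * + * + ⇒ * a a C + * + * + ⇒ * a a * + * + * +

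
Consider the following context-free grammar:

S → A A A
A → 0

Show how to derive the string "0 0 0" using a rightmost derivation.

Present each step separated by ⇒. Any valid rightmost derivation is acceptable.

S ⇒ A A A ⇒ A A 0 ⇒ A 0 0 ⇒ 0 0 0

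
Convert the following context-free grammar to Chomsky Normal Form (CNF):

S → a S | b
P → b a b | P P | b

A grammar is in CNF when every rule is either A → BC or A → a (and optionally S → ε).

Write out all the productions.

TA → a; S → b; TB → b; P → b; S → TA S; P → TB X0; X0 → TA TB; P → P P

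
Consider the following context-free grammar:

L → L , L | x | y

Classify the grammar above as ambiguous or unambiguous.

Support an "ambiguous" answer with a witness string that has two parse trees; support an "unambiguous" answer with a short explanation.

Ambiguous - the string 'y , y , x , x , y' has two distinct parse trees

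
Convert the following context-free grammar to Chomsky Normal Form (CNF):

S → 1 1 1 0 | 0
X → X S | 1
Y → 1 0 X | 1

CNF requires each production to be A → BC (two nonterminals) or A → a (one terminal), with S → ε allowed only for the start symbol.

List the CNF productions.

T1 → 1; T0 → 0; S → 0; X → 1; Y → 1; S → T1 X0; X0 → T1 X1; X1 → T1 T0; X → X S; Y → T1 X2; X2 → T0 X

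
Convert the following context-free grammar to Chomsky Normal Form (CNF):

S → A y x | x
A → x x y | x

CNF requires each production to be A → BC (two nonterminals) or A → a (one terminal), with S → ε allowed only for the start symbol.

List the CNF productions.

TY → y; TX → x; S → x; A → x; S → A X0; X0 → TY TX; A → TX X1; X1 → TX TY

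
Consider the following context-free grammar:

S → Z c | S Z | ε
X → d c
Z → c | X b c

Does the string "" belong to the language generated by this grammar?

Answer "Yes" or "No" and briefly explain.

Yes - a valid derivation exists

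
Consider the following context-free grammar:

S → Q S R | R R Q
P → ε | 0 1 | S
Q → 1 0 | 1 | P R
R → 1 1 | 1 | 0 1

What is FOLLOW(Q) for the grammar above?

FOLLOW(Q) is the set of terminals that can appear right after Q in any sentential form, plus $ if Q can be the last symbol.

We compute FOLLOW(Q) using the standard algorithm.
FOLLOW(S) starts with {$}.
FIRST(P) = {0, 1, ε}
FIRST(Q) = {0, 1}
FIRST(R) = {0, 1}
FIRST(S) = {0, 1}
FOLLOW(P) = {0, 1}
FOLLOW(Q) = {$, 0, 1}
FOLLOW(R) = {$, 0, 1}
FOLLOW(S) = {$, 0, 1}
Therefore, FOLLOW(Q) = {$, 0, 1}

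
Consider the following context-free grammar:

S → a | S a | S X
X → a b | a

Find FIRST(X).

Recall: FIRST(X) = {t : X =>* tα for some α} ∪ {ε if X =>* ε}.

We compute FIRST(X) using the standard algorithm.
FIRST(S) = {a}
FIRST(X) = {a}
Therefore, FIRST(X) = {a}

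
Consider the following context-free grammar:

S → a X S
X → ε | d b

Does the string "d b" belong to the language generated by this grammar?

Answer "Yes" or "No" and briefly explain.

No - no valid derivation exists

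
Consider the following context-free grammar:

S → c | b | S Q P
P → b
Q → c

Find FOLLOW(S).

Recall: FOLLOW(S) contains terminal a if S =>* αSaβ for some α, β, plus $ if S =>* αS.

We compute FOLLOW(S) using the standard algorithm.
FOLLOW(S) starts with {$}.
FIRST(P) = {b}
FIRST(Q) = {c}
FIRST(S) = {b, c}
FOLLOW(P) = {$, c}
FOLLOW(Q) = {b}
FOLLOW(S) = {$, c}
Therefore, FOLLOW(S) = {$, c}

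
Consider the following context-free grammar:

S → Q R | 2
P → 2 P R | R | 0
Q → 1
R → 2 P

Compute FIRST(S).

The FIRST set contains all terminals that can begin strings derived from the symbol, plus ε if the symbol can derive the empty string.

We compute FIRST(S) using the standard algorithm.
FIRST(P) = {0, 2}
FIRST(Q) = {1}
FIRST(R) = {2}
FIRST(S) = {1, 2}
Therefore, FIRST(S) = {1, 2}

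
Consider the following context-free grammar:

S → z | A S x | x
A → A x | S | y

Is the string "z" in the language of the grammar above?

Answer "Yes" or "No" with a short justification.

Yes - a valid derivation exists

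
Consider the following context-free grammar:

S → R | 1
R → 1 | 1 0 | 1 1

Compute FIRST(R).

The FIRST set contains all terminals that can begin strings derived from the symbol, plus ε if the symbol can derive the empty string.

We compute FIRST(R) using the standard algorithm.
FIRST(R) = {1}
FIRST(S) = {1}
Therefore, FIRST(R) = {1}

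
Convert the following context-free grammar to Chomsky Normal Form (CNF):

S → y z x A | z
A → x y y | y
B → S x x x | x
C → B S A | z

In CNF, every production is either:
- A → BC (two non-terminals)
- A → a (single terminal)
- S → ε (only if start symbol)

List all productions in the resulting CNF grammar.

TY → y; TZ → z; TX → x; S → z; A → y; B → x; C → z; S → TY X0; X0 → TZ X1; X1 → TX A; A → TX X2; X2 → TY TY; B → S X3; X3 → TX X4; X4 → TX TX; C → B X5; X5 → S A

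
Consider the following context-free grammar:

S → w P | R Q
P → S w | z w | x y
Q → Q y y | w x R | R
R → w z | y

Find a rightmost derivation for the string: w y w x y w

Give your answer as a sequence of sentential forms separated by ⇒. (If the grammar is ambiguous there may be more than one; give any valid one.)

S ⇒ w P ⇒ w S w ⇒ w R Q w ⇒ w R w x R w ⇒ w R w x y w ⇒ w y w x y w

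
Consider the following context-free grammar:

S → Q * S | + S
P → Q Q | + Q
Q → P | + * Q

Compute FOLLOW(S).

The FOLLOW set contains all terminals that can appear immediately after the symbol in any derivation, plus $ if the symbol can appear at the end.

We compute FOLLOW(S) using the standard algorithm.
FOLLOW(S) starts with {$}.
FIRST(P) = {+}
FIRST(Q) = {+}
FIRST(S) = {+}
FOLLOW(P) = {*, +}
FOLLOW(Q) = {*, +}
FOLLOW(S) = {$}
Therefore, FOLLOW(S) = {$}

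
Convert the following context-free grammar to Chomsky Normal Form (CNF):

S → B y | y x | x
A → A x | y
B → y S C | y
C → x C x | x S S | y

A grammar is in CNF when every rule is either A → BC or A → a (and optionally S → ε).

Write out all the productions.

TY → y; TX → x; S → x; A → y; B → y; C → y; S → B TY; S → TY TX; A → A TX; B → TY X0; X0 → S C; C → TX X1; X1 → C TX; C → TX X2; X2 → S S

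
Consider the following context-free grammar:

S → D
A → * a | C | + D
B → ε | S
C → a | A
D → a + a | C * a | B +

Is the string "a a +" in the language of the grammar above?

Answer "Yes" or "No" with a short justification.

No - no valid derivation exists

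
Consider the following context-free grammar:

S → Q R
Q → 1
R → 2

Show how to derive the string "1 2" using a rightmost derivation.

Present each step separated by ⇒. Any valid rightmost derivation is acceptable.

S ⇒ Q R ⇒ Q 2 ⇒ 1 2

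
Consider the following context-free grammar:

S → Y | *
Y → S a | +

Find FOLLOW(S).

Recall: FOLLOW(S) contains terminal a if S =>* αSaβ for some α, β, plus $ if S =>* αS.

We compute FOLLOW(S) using the standard algorithm.
FOLLOW(S) starts with {$}.
FIRST(S) = {*, +}
FIRST(Y) = {*, +}
FOLLOW(S) = {$, a}
FOLLOW(Y) = {$, a}
Therefore, FOLLOW(S) = {$, a}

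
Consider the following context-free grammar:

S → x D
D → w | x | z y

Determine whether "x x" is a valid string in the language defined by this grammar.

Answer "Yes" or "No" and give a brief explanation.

Yes - a valid derivation exists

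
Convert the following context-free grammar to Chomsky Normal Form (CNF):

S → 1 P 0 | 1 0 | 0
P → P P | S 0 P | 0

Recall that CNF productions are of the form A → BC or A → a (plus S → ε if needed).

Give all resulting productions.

T1 → 1; T0 → 0; S → 0; P → 0; S → T1 X0; X0 → P T0; S → T1 T0; P → P P; P → S X1; X1 → T0 P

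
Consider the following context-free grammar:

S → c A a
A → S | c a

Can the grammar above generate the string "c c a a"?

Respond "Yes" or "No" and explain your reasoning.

Yes - a valid derivation exists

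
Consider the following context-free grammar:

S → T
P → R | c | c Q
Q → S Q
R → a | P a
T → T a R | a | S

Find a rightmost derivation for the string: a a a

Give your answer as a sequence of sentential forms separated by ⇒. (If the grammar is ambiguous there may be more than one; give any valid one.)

S ⇒ T ⇒ T a R ⇒ T a a ⇒ a a a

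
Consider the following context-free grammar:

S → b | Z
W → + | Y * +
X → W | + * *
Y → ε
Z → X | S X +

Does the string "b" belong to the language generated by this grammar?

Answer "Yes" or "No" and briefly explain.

Yes - a valid derivation exists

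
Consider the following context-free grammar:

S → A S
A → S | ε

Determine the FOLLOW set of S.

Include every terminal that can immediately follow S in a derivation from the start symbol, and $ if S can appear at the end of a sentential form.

We compute FOLLOW(S) using the standard algorithm.
FOLLOW(S) starts with {$}.
FIRST(A) = {ε}
FIRST(S) = {}
FOLLOW(A) = {}
FOLLOW(S) = {$}
Therefore, FOLLOW(S) = {$}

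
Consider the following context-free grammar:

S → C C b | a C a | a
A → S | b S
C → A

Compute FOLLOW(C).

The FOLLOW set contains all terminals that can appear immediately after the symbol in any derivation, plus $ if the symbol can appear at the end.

We compute FOLLOW(C) using the standard algorithm.
FOLLOW(S) starts with {$}.
FIRST(A) = {a, b}
FIRST(C) = {a, b}
FIRST(S) = {a, b}
FOLLOW(A) = {a, b}
FOLLOW(C) = {a, b}
FOLLOW(S) = {$, a, b}
Therefore, FOLLOW(C) = {a, b}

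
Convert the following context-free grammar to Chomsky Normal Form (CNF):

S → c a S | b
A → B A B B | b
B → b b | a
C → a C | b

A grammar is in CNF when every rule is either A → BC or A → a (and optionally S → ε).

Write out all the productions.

TC → c; TA → a; S → b; A → b; TB → b; B → a; C → b; S → TC X0; X0 → TA S; A → B X1; X1 → A X2; X2 → B B; B → TB TB; C → TA C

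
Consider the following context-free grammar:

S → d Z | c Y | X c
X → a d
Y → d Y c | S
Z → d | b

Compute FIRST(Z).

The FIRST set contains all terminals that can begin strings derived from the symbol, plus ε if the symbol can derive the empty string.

We compute FIRST(Z) using the standard algorithm.
FIRST(S) = {a, c, d}
FIRST(X) = {a}
FIRST(Y) = {a, c, d}
FIRST(Z) = {b, d}
Therefore, FIRST(Z) = {b, d}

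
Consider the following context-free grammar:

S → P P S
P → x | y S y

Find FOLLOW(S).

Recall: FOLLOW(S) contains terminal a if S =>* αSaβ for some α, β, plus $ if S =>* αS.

We compute FOLLOW(S) using the standard algorithm.
FOLLOW(S) starts with {$}.
FIRST(P) = {x, y}
FIRST(S) = {x, y}
FOLLOW(P) = {x, y}
FOLLOW(S) = {$, y}
Therefore, FOLLOW(S) = {$, y}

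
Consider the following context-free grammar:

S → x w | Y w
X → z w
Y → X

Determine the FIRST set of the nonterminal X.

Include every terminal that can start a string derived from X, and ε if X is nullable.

We compute FIRST(X) using the standard algorithm.
FIRST(S) = {x, z}
FIRST(X) = {z}
FIRST(Y) = {z}
Therefore, FIRST(X) = {z}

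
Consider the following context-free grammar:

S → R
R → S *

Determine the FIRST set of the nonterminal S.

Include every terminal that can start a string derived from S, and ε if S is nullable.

We compute FIRST(S) using the standard algorithm.
FIRST(R) = {}
FIRST(S) = {}
Therefore, FIRST(S) = {}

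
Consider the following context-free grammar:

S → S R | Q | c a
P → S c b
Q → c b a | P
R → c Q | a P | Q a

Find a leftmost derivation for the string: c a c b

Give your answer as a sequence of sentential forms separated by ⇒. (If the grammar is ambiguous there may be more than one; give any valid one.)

S ⇒ Q ⇒ P ⇒ S c b ⇒ c a c b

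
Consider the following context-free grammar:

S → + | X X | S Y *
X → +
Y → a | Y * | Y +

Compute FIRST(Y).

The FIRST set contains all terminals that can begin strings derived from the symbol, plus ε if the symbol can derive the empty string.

We compute FIRST(Y) using the standard algorithm.
FIRST(S) = {+}
FIRST(X) = {+}
FIRST(Y) = {a}
Therefore, FIRST(Y) = {a}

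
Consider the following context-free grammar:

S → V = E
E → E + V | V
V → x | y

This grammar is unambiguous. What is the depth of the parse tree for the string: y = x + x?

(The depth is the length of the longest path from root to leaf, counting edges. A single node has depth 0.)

4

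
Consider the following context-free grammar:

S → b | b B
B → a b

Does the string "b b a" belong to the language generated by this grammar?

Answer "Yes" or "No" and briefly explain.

No - no valid derivation exists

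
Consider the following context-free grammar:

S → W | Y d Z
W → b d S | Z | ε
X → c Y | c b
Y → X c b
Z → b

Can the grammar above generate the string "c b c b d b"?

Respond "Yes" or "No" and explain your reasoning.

Yes - a valid derivation exists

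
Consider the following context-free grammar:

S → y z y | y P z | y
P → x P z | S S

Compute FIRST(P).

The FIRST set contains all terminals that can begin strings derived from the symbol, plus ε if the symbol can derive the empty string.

We compute FIRST(P) using the standard algorithm.
FIRST(P) = {x, y}
FIRST(S) = {y}
Therefore, FIRST(P) = {x, y}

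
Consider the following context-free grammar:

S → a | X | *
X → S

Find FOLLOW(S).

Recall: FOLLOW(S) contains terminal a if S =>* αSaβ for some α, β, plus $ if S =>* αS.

We compute FOLLOW(S) using the standard algorithm.
FOLLOW(S) starts with {$}.
FIRST(S) = {*, a}
FIRST(X) = {*, a}
FOLLOW(S) = {$}
FOLLOW(X) = {$}
Therefore, FOLLOW(S) = {$}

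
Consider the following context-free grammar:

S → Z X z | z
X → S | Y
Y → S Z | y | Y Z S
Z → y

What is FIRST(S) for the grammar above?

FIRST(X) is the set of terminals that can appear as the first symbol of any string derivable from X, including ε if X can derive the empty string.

We compute FIRST(S) using the standard algorithm.
FIRST(S) = {y, z}
FIRST(X) = {y, z}
FIRST(Y) = {y, z}
FIRST(Z) = {y}
Therefore, FIRST(S) = {y, z}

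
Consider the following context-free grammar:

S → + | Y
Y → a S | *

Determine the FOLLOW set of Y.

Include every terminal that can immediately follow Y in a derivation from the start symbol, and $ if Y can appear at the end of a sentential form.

We compute FOLLOW(Y) using the standard algorithm.
FOLLOW(S) starts with {$}.
FIRST(S) = {*, +, a}
FIRST(Y) = {*, a}
FOLLOW(S) = {$}
FOLLOW(Y) = {$}
Therefore, FOLLOW(Y) = {$}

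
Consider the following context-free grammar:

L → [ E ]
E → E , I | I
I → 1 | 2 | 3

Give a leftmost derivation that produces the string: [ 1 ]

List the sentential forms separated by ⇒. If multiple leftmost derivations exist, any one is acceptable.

L ⇒ [ E ] ⇒ [ I ] ⇒ [ 1 ]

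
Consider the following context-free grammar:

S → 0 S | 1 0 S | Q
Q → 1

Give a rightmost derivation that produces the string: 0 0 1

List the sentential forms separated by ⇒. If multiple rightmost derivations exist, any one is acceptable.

S ⇒ 0 S ⇒ 0 0 S ⇒ 0 0 Q ⇒ 0 0 1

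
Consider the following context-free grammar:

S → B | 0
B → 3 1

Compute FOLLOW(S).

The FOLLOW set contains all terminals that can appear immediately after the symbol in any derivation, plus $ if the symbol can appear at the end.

We compute FOLLOW(S) using the standard algorithm.
FOLLOW(S) starts with {$}.
FIRST(B) = {3}
FIRST(S) = {0, 3}
FOLLOW(B) = {$}
FOLLOW(S) = {$}
Therefore, FOLLOW(S) = {$}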